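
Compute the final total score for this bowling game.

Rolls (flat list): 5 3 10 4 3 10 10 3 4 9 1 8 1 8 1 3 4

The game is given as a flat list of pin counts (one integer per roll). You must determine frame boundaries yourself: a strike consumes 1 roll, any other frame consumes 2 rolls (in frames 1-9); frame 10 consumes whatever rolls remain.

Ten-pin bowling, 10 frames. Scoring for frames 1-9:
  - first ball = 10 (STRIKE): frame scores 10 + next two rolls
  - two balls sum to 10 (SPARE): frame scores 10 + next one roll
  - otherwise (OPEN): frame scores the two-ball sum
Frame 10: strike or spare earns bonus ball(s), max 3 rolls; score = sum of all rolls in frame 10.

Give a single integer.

Answer: 122

Derivation:
Frame 1: OPEN (5+3=8). Cumulative: 8
Frame 2: STRIKE. 10 + next two rolls (4+3) = 17. Cumulative: 25
Frame 3: OPEN (4+3=7). Cumulative: 32
Frame 4: STRIKE. 10 + next two rolls (10+3) = 23. Cumulative: 55
Frame 5: STRIKE. 10 + next two rolls (3+4) = 17. Cumulative: 72
Frame 6: OPEN (3+4=7). Cumulative: 79
Frame 7: SPARE (9+1=10). 10 + next roll (8) = 18. Cumulative: 97
Frame 8: OPEN (8+1=9). Cumulative: 106
Frame 9: OPEN (8+1=9). Cumulative: 115
Frame 10: OPEN. Sum of all frame-10 rolls (3+4) = 7. Cumulative: 122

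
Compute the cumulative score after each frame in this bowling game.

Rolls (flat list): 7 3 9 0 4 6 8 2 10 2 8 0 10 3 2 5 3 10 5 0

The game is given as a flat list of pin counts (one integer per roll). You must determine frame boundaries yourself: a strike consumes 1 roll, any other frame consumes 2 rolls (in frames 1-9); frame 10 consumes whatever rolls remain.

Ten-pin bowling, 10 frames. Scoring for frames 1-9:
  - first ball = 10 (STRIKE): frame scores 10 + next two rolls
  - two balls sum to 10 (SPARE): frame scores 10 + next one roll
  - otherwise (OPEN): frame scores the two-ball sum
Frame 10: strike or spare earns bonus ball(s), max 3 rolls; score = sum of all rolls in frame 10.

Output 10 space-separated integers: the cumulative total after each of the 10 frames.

Frame 1: SPARE (7+3=10). 10 + next roll (9) = 19. Cumulative: 19
Frame 2: OPEN (9+0=9). Cumulative: 28
Frame 3: SPARE (4+6=10). 10 + next roll (8) = 18. Cumulative: 46
Frame 4: SPARE (8+2=10). 10 + next roll (10) = 20. Cumulative: 66
Frame 5: STRIKE. 10 + next two rolls (2+8) = 20. Cumulative: 86
Frame 6: SPARE (2+8=10). 10 + next roll (0) = 10. Cumulative: 96
Frame 7: SPARE (0+10=10). 10 + next roll (3) = 13. Cumulative: 109
Frame 8: OPEN (3+2=5). Cumulative: 114
Frame 9: OPEN (5+3=8). Cumulative: 122
Frame 10: STRIKE. Sum of all frame-10 rolls (10+5+0) = 15. Cumulative: 137

Answer: 19 28 46 66 86 96 109 114 122 137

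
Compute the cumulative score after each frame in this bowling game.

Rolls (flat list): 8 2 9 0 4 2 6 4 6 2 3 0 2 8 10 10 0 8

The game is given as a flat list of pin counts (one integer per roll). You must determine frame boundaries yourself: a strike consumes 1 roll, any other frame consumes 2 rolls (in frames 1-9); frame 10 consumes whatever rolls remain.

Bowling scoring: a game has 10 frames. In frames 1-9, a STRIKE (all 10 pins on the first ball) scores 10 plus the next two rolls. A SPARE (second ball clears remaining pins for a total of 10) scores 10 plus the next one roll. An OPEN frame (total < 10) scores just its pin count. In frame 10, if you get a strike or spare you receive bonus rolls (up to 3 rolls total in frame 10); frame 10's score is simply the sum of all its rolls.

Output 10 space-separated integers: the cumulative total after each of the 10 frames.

Answer: 19 28 34 50 58 61 81 101 119 127

Derivation:
Frame 1: SPARE (8+2=10). 10 + next roll (9) = 19. Cumulative: 19
Frame 2: OPEN (9+0=9). Cumulative: 28
Frame 3: OPEN (4+2=6). Cumulative: 34
Frame 4: SPARE (6+4=10). 10 + next roll (6) = 16. Cumulative: 50
Frame 5: OPEN (6+2=8). Cumulative: 58
Frame 6: OPEN (3+0=3). Cumulative: 61
Frame 7: SPARE (2+8=10). 10 + next roll (10) = 20. Cumulative: 81
Frame 8: STRIKE. 10 + next two rolls (10+0) = 20. Cumulative: 101
Frame 9: STRIKE. 10 + next two rolls (0+8) = 18. Cumulative: 119
Frame 10: OPEN. Sum of all frame-10 rolls (0+8) = 8. Cumulative: 127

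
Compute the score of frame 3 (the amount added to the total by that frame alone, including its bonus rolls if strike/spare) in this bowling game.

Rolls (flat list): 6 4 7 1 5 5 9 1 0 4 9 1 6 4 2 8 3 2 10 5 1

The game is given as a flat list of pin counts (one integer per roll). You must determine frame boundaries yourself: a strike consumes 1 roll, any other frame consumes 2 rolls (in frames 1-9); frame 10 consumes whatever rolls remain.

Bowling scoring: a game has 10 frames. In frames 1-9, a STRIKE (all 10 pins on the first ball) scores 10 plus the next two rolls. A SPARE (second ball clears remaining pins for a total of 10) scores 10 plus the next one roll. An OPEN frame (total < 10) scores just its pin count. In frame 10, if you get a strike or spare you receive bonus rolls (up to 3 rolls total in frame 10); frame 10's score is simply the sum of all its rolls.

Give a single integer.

Answer: 19

Derivation:
Frame 1: SPARE (6+4=10). 10 + next roll (7) = 17. Cumulative: 17
Frame 2: OPEN (7+1=8). Cumulative: 25
Frame 3: SPARE (5+5=10). 10 + next roll (9) = 19. Cumulative: 44
Frame 4: SPARE (9+1=10). 10 + next roll (0) = 10. Cumulative: 54
Frame 5: OPEN (0+4=4). Cumulative: 58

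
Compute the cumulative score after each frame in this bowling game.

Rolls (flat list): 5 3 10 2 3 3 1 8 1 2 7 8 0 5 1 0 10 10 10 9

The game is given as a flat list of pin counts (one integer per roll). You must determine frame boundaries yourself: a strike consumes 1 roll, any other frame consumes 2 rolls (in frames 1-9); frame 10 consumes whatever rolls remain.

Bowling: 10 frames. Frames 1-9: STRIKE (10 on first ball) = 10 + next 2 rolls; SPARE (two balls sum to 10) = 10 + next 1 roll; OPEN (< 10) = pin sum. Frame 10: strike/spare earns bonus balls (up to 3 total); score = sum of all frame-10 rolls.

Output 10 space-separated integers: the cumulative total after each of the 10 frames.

Frame 1: OPEN (5+3=8). Cumulative: 8
Frame 2: STRIKE. 10 + next two rolls (2+3) = 15. Cumulative: 23
Frame 3: OPEN (2+3=5). Cumulative: 28
Frame 4: OPEN (3+1=4). Cumulative: 32
Frame 5: OPEN (8+1=9). Cumulative: 41
Frame 6: OPEN (2+7=9). Cumulative: 50
Frame 7: OPEN (8+0=8). Cumulative: 58
Frame 8: OPEN (5+1=6). Cumulative: 64
Frame 9: SPARE (0+10=10). 10 + next roll (10) = 20. Cumulative: 84
Frame 10: STRIKE. Sum of all frame-10 rolls (10+10+9) = 29. Cumulative: 113

Answer: 8 23 28 32 41 50 58 64 84 113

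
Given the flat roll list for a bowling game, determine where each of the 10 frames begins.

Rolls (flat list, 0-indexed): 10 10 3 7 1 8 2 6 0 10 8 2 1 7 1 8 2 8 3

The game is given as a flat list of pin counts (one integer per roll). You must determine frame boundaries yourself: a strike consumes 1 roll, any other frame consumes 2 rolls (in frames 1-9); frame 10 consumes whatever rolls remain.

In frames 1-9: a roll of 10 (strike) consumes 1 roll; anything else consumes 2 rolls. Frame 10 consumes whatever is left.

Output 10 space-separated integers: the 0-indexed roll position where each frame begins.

Frame 1 starts at roll index 0: roll=10 (strike), consumes 1 roll
Frame 2 starts at roll index 1: roll=10 (strike), consumes 1 roll
Frame 3 starts at roll index 2: rolls=3,7 (sum=10), consumes 2 rolls
Frame 4 starts at roll index 4: rolls=1,8 (sum=9), consumes 2 rolls
Frame 5 starts at roll index 6: rolls=2,6 (sum=8), consumes 2 rolls
Frame 6 starts at roll index 8: rolls=0,10 (sum=10), consumes 2 rolls
Frame 7 starts at roll index 10: rolls=8,2 (sum=10), consumes 2 rolls
Frame 8 starts at roll index 12: rolls=1,7 (sum=8), consumes 2 rolls
Frame 9 starts at roll index 14: rolls=1,8 (sum=9), consumes 2 rolls
Frame 10 starts at roll index 16: 3 remaining rolls

Answer: 0 1 2 4 6 8 10 12 14 16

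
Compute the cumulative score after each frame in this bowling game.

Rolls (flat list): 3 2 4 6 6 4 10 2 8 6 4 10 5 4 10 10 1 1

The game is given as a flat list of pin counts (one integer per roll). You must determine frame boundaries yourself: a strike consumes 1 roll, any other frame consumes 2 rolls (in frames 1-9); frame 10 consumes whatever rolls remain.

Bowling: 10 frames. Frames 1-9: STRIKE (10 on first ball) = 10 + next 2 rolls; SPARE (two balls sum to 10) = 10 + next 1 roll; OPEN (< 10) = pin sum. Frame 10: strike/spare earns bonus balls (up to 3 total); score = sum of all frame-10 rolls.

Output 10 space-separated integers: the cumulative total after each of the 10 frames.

Frame 1: OPEN (3+2=5). Cumulative: 5
Frame 2: SPARE (4+6=10). 10 + next roll (6) = 16. Cumulative: 21
Frame 3: SPARE (6+4=10). 10 + next roll (10) = 20. Cumulative: 41
Frame 4: STRIKE. 10 + next two rolls (2+8) = 20. Cumulative: 61
Frame 5: SPARE (2+8=10). 10 + next roll (6) = 16. Cumulative: 77
Frame 6: SPARE (6+4=10). 10 + next roll (10) = 20. Cumulative: 97
Frame 7: STRIKE. 10 + next two rolls (5+4) = 19. Cumulative: 116
Frame 8: OPEN (5+4=9). Cumulative: 125
Frame 9: STRIKE. 10 + next two rolls (10+1) = 21. Cumulative: 146
Frame 10: STRIKE. Sum of all frame-10 rolls (10+1+1) = 12. Cumulative: 158

Answer: 5 21 41 61 77 97 116 125 146 158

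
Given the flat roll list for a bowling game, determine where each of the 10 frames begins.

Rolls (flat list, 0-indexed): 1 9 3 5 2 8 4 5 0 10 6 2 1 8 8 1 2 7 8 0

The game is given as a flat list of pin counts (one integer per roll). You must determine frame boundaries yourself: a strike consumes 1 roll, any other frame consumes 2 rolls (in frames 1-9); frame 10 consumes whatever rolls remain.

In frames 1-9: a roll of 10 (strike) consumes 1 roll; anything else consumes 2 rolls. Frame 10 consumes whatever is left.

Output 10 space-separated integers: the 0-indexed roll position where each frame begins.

Frame 1 starts at roll index 0: rolls=1,9 (sum=10), consumes 2 rolls
Frame 2 starts at roll index 2: rolls=3,5 (sum=8), consumes 2 rolls
Frame 3 starts at roll index 4: rolls=2,8 (sum=10), consumes 2 rolls
Frame 4 starts at roll index 6: rolls=4,5 (sum=9), consumes 2 rolls
Frame 5 starts at roll index 8: rolls=0,10 (sum=10), consumes 2 rolls
Frame 6 starts at roll index 10: rolls=6,2 (sum=8), consumes 2 rolls
Frame 7 starts at roll index 12: rolls=1,8 (sum=9), consumes 2 rolls
Frame 8 starts at roll index 14: rolls=8,1 (sum=9), consumes 2 rolls
Frame 9 starts at roll index 16: rolls=2,7 (sum=9), consumes 2 rolls
Frame 10 starts at roll index 18: 2 remaining rolls

Answer: 0 2 4 6 8 10 12 14 16 18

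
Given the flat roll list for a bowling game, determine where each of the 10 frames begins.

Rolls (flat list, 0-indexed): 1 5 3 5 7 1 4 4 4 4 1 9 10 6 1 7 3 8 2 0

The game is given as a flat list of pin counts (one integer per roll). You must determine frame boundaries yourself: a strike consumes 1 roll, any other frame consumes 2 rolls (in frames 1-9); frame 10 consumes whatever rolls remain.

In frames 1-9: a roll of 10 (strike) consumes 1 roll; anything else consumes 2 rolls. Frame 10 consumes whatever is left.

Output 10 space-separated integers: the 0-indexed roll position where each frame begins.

Answer: 0 2 4 6 8 10 12 13 15 17

Derivation:
Frame 1 starts at roll index 0: rolls=1,5 (sum=6), consumes 2 rolls
Frame 2 starts at roll index 2: rolls=3,5 (sum=8), consumes 2 rolls
Frame 3 starts at roll index 4: rolls=7,1 (sum=8), consumes 2 rolls
Frame 4 starts at roll index 6: rolls=4,4 (sum=8), consumes 2 rolls
Frame 5 starts at roll index 8: rolls=4,4 (sum=8), consumes 2 rolls
Frame 6 starts at roll index 10: rolls=1,9 (sum=10), consumes 2 rolls
Frame 7 starts at roll index 12: roll=10 (strike), consumes 1 roll
Frame 8 starts at roll index 13: rolls=6,1 (sum=7), consumes 2 rolls
Frame 9 starts at roll index 15: rolls=7,3 (sum=10), consumes 2 rolls
Frame 10 starts at roll index 17: 3 remaining rolls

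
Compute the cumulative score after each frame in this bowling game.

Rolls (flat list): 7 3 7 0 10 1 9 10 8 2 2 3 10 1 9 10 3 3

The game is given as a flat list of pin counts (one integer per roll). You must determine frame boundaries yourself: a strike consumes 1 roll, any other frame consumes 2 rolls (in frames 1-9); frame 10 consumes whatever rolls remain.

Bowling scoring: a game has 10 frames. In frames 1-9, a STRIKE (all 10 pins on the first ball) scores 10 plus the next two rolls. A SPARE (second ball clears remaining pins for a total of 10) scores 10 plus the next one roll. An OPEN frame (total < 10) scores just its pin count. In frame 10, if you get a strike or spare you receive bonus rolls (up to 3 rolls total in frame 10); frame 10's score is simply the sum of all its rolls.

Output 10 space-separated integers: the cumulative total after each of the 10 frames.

Answer: 17 24 44 64 84 96 101 121 141 157

Derivation:
Frame 1: SPARE (7+3=10). 10 + next roll (7) = 17. Cumulative: 17
Frame 2: OPEN (7+0=7). Cumulative: 24
Frame 3: STRIKE. 10 + next two rolls (1+9) = 20. Cumulative: 44
Frame 4: SPARE (1+9=10). 10 + next roll (10) = 20. Cumulative: 64
Frame 5: STRIKE. 10 + next two rolls (8+2) = 20. Cumulative: 84
Frame 6: SPARE (8+2=10). 10 + next roll (2) = 12. Cumulative: 96
Frame 7: OPEN (2+3=5). Cumulative: 101
Frame 8: STRIKE. 10 + next two rolls (1+9) = 20. Cumulative: 121
Frame 9: SPARE (1+9=10). 10 + next roll (10) = 20. Cumulative: 141
Frame 10: STRIKE. Sum of all frame-10 rolls (10+3+3) = 16. Cumulative: 157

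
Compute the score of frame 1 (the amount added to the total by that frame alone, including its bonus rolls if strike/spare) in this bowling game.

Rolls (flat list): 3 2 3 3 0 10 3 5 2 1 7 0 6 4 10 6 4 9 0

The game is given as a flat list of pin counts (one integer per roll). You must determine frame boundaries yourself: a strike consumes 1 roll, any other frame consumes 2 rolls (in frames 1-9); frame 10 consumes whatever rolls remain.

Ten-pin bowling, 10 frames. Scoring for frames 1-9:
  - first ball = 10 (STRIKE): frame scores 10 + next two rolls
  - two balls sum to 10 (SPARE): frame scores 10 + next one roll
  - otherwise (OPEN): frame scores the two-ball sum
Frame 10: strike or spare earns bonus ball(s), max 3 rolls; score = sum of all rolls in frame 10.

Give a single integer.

Answer: 5

Derivation:
Frame 1: OPEN (3+2=5). Cumulative: 5
Frame 2: OPEN (3+3=6). Cumulative: 11
Frame 3: SPARE (0+10=10). 10 + next roll (3) = 13. Cumulative: 24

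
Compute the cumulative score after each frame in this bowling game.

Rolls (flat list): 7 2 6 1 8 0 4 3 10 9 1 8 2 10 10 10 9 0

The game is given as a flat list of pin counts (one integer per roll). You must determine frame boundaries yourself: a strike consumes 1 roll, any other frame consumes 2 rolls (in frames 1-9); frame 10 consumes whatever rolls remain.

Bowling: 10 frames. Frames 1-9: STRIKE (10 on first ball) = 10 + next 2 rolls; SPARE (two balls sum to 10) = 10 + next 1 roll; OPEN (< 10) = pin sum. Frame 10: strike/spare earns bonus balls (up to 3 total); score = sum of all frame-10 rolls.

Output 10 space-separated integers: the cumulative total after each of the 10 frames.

Answer: 9 16 24 31 51 69 89 119 148 167

Derivation:
Frame 1: OPEN (7+2=9). Cumulative: 9
Frame 2: OPEN (6+1=7). Cumulative: 16
Frame 3: OPEN (8+0=8). Cumulative: 24
Frame 4: OPEN (4+3=7). Cumulative: 31
Frame 5: STRIKE. 10 + next two rolls (9+1) = 20. Cumulative: 51
Frame 6: SPARE (9+1=10). 10 + next roll (8) = 18. Cumulative: 69
Frame 7: SPARE (8+2=10). 10 + next roll (10) = 20. Cumulative: 89
Frame 8: STRIKE. 10 + next two rolls (10+10) = 30. Cumulative: 119
Frame 9: STRIKE. 10 + next two rolls (10+9) = 29. Cumulative: 148
Frame 10: STRIKE. Sum of all frame-10 rolls (10+9+0) = 19. Cumulative: 167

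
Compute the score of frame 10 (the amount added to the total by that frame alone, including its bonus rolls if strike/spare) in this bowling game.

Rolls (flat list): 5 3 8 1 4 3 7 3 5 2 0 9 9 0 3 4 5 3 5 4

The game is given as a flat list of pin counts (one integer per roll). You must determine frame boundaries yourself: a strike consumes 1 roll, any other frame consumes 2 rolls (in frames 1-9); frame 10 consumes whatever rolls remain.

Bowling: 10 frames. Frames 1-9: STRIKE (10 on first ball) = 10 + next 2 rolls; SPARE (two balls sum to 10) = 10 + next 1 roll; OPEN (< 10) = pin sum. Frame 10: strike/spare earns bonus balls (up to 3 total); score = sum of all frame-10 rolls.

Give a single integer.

Frame 1: OPEN (5+3=8). Cumulative: 8
Frame 2: OPEN (8+1=9). Cumulative: 17
Frame 3: OPEN (4+3=7). Cumulative: 24
Frame 4: SPARE (7+3=10). 10 + next roll (5) = 15. Cumulative: 39
Frame 5: OPEN (5+2=7). Cumulative: 46
Frame 6: OPEN (0+9=9). Cumulative: 55
Frame 7: OPEN (9+0=9). Cumulative: 64
Frame 8: OPEN (3+4=7). Cumulative: 71
Frame 9: OPEN (5+3=8). Cumulative: 79
Frame 10: OPEN. Sum of all frame-10 rolls (5+4) = 9. Cumulative: 88

Answer: 9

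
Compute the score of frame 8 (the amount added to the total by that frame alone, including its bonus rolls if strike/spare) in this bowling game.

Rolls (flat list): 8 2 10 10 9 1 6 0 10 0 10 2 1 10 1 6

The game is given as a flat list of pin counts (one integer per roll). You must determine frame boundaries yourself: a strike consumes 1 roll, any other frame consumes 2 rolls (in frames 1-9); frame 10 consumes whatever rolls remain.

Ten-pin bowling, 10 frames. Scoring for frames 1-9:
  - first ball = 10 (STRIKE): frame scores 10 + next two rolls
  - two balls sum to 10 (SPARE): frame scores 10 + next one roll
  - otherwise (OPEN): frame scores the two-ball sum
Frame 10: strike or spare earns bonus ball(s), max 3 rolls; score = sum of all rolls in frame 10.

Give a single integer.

Answer: 3

Derivation:
Frame 1: SPARE (8+2=10). 10 + next roll (10) = 20. Cumulative: 20
Frame 2: STRIKE. 10 + next two rolls (10+9) = 29. Cumulative: 49
Frame 3: STRIKE. 10 + next two rolls (9+1) = 20. Cumulative: 69
Frame 4: SPARE (9+1=10). 10 + next roll (6) = 16. Cumulative: 85
Frame 5: OPEN (6+0=6). Cumulative: 91
Frame 6: STRIKE. 10 + next two rolls (0+10) = 20. Cumulative: 111
Frame 7: SPARE (0+10=10). 10 + next roll (2) = 12. Cumulative: 123
Frame 8: OPEN (2+1=3). Cumulative: 126
Frame 9: STRIKE. 10 + next two rolls (1+6) = 17. Cumulative: 143
Frame 10: OPEN. Sum of all frame-10 rolls (1+6) = 7. Cumulative: 150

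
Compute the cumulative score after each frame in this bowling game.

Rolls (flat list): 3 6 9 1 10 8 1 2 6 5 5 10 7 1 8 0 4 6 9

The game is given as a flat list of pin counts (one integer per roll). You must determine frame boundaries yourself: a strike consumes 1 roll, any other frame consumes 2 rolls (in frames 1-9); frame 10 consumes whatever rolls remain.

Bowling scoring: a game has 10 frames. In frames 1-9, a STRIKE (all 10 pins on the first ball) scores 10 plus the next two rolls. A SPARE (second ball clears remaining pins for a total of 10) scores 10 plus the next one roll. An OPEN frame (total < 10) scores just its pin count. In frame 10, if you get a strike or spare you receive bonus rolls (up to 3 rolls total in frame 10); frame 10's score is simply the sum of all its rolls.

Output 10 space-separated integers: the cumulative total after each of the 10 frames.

Answer: 9 29 48 57 65 85 103 111 119 138

Derivation:
Frame 1: OPEN (3+6=9). Cumulative: 9
Frame 2: SPARE (9+1=10). 10 + next roll (10) = 20. Cumulative: 29
Frame 3: STRIKE. 10 + next two rolls (8+1) = 19. Cumulative: 48
Frame 4: OPEN (8+1=9). Cumulative: 57
Frame 5: OPEN (2+6=8). Cumulative: 65
Frame 6: SPARE (5+5=10). 10 + next roll (10) = 20. Cumulative: 85
Frame 7: STRIKE. 10 + next two rolls (7+1) = 18. Cumulative: 103
Frame 8: OPEN (7+1=8). Cumulative: 111
Frame 9: OPEN (8+0=8). Cumulative: 119
Frame 10: SPARE. Sum of all frame-10 rolls (4+6+9) = 19. Cumulative: 138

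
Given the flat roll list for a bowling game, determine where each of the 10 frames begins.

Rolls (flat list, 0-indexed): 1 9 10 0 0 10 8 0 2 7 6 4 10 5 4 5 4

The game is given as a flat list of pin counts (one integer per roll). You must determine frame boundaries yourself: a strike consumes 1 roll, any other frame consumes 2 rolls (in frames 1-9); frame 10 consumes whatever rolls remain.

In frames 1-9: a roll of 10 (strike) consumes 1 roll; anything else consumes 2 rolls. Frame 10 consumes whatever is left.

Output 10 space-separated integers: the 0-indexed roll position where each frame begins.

Frame 1 starts at roll index 0: rolls=1,9 (sum=10), consumes 2 rolls
Frame 2 starts at roll index 2: roll=10 (strike), consumes 1 roll
Frame 3 starts at roll index 3: rolls=0,0 (sum=0), consumes 2 rolls
Frame 4 starts at roll index 5: roll=10 (strike), consumes 1 roll
Frame 5 starts at roll index 6: rolls=8,0 (sum=8), consumes 2 rolls
Frame 6 starts at roll index 8: rolls=2,7 (sum=9), consumes 2 rolls
Frame 7 starts at roll index 10: rolls=6,4 (sum=10), consumes 2 rolls
Frame 8 starts at roll index 12: roll=10 (strike), consumes 1 roll
Frame 9 starts at roll index 13: rolls=5,4 (sum=9), consumes 2 rolls
Frame 10 starts at roll index 15: 2 remaining rolls

Answer: 0 2 3 5 6 8 10 12 13 15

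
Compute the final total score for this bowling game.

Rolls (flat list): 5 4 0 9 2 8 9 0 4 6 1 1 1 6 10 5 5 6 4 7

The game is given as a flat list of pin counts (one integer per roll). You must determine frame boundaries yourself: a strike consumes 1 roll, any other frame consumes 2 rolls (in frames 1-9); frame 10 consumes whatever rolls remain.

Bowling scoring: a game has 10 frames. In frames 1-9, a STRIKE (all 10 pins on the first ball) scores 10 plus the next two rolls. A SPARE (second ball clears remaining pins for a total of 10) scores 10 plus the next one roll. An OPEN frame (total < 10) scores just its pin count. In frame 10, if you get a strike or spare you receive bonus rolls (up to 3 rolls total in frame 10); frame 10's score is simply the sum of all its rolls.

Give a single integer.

Frame 1: OPEN (5+4=9). Cumulative: 9
Frame 2: OPEN (0+9=9). Cumulative: 18
Frame 3: SPARE (2+8=10). 10 + next roll (9) = 19. Cumulative: 37
Frame 4: OPEN (9+0=9). Cumulative: 46
Frame 5: SPARE (4+6=10). 10 + next roll (1) = 11. Cumulative: 57
Frame 6: OPEN (1+1=2). Cumulative: 59
Frame 7: OPEN (1+6=7). Cumulative: 66
Frame 8: STRIKE. 10 + next two rolls (5+5) = 20. Cumulative: 86
Frame 9: SPARE (5+5=10). 10 + next roll (6) = 16. Cumulative: 102
Frame 10: SPARE. Sum of all frame-10 rolls (6+4+7) = 17. Cumulative: 119

Answer: 119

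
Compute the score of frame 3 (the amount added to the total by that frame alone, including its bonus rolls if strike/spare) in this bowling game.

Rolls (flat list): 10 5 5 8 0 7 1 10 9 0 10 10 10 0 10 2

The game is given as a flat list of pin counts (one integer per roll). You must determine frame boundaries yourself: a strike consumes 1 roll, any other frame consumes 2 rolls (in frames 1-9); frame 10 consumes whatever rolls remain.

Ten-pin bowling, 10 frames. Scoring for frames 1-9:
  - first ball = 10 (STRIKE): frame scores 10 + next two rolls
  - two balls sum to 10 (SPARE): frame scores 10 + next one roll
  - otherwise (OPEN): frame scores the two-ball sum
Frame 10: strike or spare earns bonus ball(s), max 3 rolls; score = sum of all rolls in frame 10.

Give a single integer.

Answer: 8

Derivation:
Frame 1: STRIKE. 10 + next two rolls (5+5) = 20. Cumulative: 20
Frame 2: SPARE (5+5=10). 10 + next roll (8) = 18. Cumulative: 38
Frame 3: OPEN (8+0=8). Cumulative: 46
Frame 4: OPEN (7+1=8). Cumulative: 54
Frame 5: STRIKE. 10 + next two rolls (9+0) = 19. Cumulative: 73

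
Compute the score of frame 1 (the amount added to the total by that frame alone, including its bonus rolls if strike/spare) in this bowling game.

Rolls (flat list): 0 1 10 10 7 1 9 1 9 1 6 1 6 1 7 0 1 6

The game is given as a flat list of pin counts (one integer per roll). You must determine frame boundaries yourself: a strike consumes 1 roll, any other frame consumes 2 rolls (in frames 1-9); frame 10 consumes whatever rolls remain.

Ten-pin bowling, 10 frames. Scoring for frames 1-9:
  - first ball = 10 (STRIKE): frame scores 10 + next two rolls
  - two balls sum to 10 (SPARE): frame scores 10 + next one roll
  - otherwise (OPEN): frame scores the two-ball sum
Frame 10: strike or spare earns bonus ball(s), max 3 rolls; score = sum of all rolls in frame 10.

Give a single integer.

Answer: 1

Derivation:
Frame 1: OPEN (0+1=1). Cumulative: 1
Frame 2: STRIKE. 10 + next two rolls (10+7) = 27. Cumulative: 28
Frame 3: STRIKE. 10 + next two rolls (7+1) = 18. Cumulative: 46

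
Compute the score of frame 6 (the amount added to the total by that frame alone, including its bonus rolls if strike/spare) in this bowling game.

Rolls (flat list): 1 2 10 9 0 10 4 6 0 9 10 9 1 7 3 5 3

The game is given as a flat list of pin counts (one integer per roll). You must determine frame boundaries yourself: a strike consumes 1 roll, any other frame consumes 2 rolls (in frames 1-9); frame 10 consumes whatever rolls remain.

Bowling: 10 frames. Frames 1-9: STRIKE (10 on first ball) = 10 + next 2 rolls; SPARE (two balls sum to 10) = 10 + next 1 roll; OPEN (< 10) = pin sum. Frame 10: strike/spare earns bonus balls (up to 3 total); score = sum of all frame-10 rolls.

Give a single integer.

Frame 1: OPEN (1+2=3). Cumulative: 3
Frame 2: STRIKE. 10 + next two rolls (9+0) = 19. Cumulative: 22
Frame 3: OPEN (9+0=9). Cumulative: 31
Frame 4: STRIKE. 10 + next two rolls (4+6) = 20. Cumulative: 51
Frame 5: SPARE (4+6=10). 10 + next roll (0) = 10. Cumulative: 61
Frame 6: OPEN (0+9=9). Cumulative: 70
Frame 7: STRIKE. 10 + next two rolls (9+1) = 20. Cumulative: 90
Frame 8: SPARE (9+1=10). 10 + next roll (7) = 17. Cumulative: 107

Answer: 9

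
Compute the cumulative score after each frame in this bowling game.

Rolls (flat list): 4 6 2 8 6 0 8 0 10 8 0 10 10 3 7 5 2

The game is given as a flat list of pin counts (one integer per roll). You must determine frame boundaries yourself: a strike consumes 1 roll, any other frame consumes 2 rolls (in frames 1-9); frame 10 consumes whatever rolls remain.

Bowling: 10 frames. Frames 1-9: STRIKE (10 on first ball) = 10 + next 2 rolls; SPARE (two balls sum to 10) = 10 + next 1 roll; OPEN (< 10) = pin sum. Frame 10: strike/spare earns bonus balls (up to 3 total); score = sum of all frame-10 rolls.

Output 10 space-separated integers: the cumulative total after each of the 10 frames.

Answer: 12 28 34 42 60 68 91 111 126 133

Derivation:
Frame 1: SPARE (4+6=10). 10 + next roll (2) = 12. Cumulative: 12
Frame 2: SPARE (2+8=10). 10 + next roll (6) = 16. Cumulative: 28
Frame 3: OPEN (6+0=6). Cumulative: 34
Frame 4: OPEN (8+0=8). Cumulative: 42
Frame 5: STRIKE. 10 + next two rolls (8+0) = 18. Cumulative: 60
Frame 6: OPEN (8+0=8). Cumulative: 68
Frame 7: STRIKE. 10 + next two rolls (10+3) = 23. Cumulative: 91
Frame 8: STRIKE. 10 + next two rolls (3+7) = 20. Cumulative: 111
Frame 9: SPARE (3+7=10). 10 + next roll (5) = 15. Cumulative: 126
Frame 10: OPEN. Sum of all frame-10 rolls (5+2) = 7. Cumulative: 133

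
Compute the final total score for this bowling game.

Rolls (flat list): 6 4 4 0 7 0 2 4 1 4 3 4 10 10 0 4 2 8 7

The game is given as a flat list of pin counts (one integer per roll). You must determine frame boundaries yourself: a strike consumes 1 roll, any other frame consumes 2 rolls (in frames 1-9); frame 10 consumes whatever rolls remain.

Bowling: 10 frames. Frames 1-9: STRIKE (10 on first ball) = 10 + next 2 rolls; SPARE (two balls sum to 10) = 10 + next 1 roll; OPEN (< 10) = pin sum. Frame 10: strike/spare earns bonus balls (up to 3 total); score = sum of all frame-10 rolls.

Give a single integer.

Answer: 98

Derivation:
Frame 1: SPARE (6+4=10). 10 + next roll (4) = 14. Cumulative: 14
Frame 2: OPEN (4+0=4). Cumulative: 18
Frame 3: OPEN (7+0=7). Cumulative: 25
Frame 4: OPEN (2+4=6). Cumulative: 31
Frame 5: OPEN (1+4=5). Cumulative: 36
Frame 6: OPEN (3+4=7). Cumulative: 43
Frame 7: STRIKE. 10 + next two rolls (10+0) = 20. Cumulative: 63
Frame 8: STRIKE. 10 + next two rolls (0+4) = 14. Cumulative: 77
Frame 9: OPEN (0+4=4). Cumulative: 81
Frame 10: SPARE. Sum of all frame-10 rolls (2+8+7) = 17. Cumulative: 98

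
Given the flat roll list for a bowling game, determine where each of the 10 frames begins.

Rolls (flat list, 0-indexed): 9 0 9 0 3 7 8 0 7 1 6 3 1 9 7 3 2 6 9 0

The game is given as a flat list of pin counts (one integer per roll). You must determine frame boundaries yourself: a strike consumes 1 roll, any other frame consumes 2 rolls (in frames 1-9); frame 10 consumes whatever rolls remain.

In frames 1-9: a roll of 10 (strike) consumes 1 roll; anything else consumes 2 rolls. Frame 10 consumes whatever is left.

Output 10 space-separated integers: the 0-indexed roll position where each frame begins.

Answer: 0 2 4 6 8 10 12 14 16 18

Derivation:
Frame 1 starts at roll index 0: rolls=9,0 (sum=9), consumes 2 rolls
Frame 2 starts at roll index 2: rolls=9,0 (sum=9), consumes 2 rolls
Frame 3 starts at roll index 4: rolls=3,7 (sum=10), consumes 2 rolls
Frame 4 starts at roll index 6: rolls=8,0 (sum=8), consumes 2 rolls
Frame 5 starts at roll index 8: rolls=7,1 (sum=8), consumes 2 rolls
Frame 6 starts at roll index 10: rolls=6,3 (sum=9), consumes 2 rolls
Frame 7 starts at roll index 12: rolls=1,9 (sum=10), consumes 2 rolls
Frame 8 starts at roll index 14: rolls=7,3 (sum=10), consumes 2 rolls
Frame 9 starts at roll index 16: rolls=2,6 (sum=8), consumes 2 rolls
Frame 10 starts at roll index 18: 2 remaining rolls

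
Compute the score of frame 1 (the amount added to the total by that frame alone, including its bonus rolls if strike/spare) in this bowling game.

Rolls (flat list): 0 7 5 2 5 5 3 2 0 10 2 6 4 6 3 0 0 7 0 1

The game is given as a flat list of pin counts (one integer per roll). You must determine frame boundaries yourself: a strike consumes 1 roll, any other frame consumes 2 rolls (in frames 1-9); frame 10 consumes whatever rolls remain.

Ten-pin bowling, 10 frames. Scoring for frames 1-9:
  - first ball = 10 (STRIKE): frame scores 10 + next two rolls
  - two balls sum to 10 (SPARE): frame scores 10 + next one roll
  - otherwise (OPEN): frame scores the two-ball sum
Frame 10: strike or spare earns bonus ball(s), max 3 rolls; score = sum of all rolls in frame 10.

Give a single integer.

Frame 1: OPEN (0+7=7). Cumulative: 7
Frame 2: OPEN (5+2=7). Cumulative: 14
Frame 3: SPARE (5+5=10). 10 + next roll (3) = 13. Cumulative: 27

Answer: 7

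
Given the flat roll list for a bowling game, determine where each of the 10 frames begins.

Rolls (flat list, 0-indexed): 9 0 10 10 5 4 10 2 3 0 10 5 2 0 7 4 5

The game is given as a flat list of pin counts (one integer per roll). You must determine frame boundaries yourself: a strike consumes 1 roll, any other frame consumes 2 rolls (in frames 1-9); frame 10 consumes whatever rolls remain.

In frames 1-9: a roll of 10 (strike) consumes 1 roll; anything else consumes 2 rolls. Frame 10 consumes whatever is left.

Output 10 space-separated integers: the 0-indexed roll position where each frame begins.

Answer: 0 2 3 4 6 7 9 11 13 15

Derivation:
Frame 1 starts at roll index 0: rolls=9,0 (sum=9), consumes 2 rolls
Frame 2 starts at roll index 2: roll=10 (strike), consumes 1 roll
Frame 3 starts at roll index 3: roll=10 (strike), consumes 1 roll
Frame 4 starts at roll index 4: rolls=5,4 (sum=9), consumes 2 rolls
Frame 5 starts at roll index 6: roll=10 (strike), consumes 1 roll
Frame 6 starts at roll index 7: rolls=2,3 (sum=5), consumes 2 rolls
Frame 7 starts at roll index 9: rolls=0,10 (sum=10), consumes 2 rolls
Frame 8 starts at roll index 11: rolls=5,2 (sum=7), consumes 2 rolls
Frame 9 starts at roll index 13: rolls=0,7 (sum=7), consumes 2 rolls
Frame 10 starts at roll index 15: 2 remaining rolls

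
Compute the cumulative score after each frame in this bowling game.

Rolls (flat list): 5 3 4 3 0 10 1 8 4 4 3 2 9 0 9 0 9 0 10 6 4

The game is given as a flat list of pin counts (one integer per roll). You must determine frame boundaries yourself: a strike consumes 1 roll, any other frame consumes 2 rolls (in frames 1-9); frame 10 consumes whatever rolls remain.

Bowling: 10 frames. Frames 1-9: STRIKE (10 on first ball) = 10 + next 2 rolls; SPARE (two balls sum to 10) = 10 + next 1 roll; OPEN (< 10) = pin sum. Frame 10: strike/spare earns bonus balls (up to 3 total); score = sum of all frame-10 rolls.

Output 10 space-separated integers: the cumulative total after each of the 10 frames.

Frame 1: OPEN (5+3=8). Cumulative: 8
Frame 2: OPEN (4+3=7). Cumulative: 15
Frame 3: SPARE (0+10=10). 10 + next roll (1) = 11. Cumulative: 26
Frame 4: OPEN (1+8=9). Cumulative: 35
Frame 5: OPEN (4+4=8). Cumulative: 43
Frame 6: OPEN (3+2=5). Cumulative: 48
Frame 7: OPEN (9+0=9). Cumulative: 57
Frame 8: OPEN (9+0=9). Cumulative: 66
Frame 9: OPEN (9+0=9). Cumulative: 75
Frame 10: STRIKE. Sum of all frame-10 rolls (10+6+4) = 20. Cumulative: 95

Answer: 8 15 26 35 43 48 57 66 75 95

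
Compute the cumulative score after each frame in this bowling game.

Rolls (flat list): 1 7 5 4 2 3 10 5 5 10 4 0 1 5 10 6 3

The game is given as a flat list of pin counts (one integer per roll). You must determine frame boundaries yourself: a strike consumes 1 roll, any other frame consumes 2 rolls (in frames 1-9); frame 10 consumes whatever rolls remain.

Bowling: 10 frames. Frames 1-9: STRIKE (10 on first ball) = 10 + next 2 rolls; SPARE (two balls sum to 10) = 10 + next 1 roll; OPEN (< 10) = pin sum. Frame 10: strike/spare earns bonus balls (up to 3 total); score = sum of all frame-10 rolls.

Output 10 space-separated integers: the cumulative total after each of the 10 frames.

Answer: 8 17 22 42 62 76 80 86 105 114

Derivation:
Frame 1: OPEN (1+7=8). Cumulative: 8
Frame 2: OPEN (5+4=9). Cumulative: 17
Frame 3: OPEN (2+3=5). Cumulative: 22
Frame 4: STRIKE. 10 + next two rolls (5+5) = 20. Cumulative: 42
Frame 5: SPARE (5+5=10). 10 + next roll (10) = 20. Cumulative: 62
Frame 6: STRIKE. 10 + next two rolls (4+0) = 14. Cumulative: 76
Frame 7: OPEN (4+0=4). Cumulative: 80
Frame 8: OPEN (1+5=6). Cumulative: 86
Frame 9: STRIKE. 10 + next two rolls (6+3) = 19. Cumulative: 105
Frame 10: OPEN. Sum of all frame-10 rolls (6+3) = 9. Cumulative: 114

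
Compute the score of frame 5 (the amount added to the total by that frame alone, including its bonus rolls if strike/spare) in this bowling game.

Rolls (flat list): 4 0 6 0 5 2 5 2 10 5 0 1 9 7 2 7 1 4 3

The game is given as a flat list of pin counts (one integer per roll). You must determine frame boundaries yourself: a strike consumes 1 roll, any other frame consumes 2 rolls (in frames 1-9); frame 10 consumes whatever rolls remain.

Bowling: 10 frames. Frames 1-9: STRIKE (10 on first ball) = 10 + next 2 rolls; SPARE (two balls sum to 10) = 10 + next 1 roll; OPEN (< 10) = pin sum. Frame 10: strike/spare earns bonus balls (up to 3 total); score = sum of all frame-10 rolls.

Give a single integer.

Answer: 15

Derivation:
Frame 1: OPEN (4+0=4). Cumulative: 4
Frame 2: OPEN (6+0=6). Cumulative: 10
Frame 3: OPEN (5+2=7). Cumulative: 17
Frame 4: OPEN (5+2=7). Cumulative: 24
Frame 5: STRIKE. 10 + next two rolls (5+0) = 15. Cumulative: 39
Frame 6: OPEN (5+0=5). Cumulative: 44
Frame 7: SPARE (1+9=10). 10 + next roll (7) = 17. Cumulative: 61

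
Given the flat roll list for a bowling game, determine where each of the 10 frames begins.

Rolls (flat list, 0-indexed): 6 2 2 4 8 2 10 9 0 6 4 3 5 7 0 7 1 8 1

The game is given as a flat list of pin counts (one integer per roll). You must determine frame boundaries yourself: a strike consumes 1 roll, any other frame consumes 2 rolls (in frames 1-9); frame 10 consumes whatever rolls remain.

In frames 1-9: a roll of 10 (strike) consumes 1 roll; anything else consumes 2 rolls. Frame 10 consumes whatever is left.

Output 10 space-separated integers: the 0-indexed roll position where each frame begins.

Frame 1 starts at roll index 0: rolls=6,2 (sum=8), consumes 2 rolls
Frame 2 starts at roll index 2: rolls=2,4 (sum=6), consumes 2 rolls
Frame 3 starts at roll index 4: rolls=8,2 (sum=10), consumes 2 rolls
Frame 4 starts at roll index 6: roll=10 (strike), consumes 1 roll
Frame 5 starts at roll index 7: rolls=9,0 (sum=9), consumes 2 rolls
Frame 6 starts at roll index 9: rolls=6,4 (sum=10), consumes 2 rolls
Frame 7 starts at roll index 11: rolls=3,5 (sum=8), consumes 2 rolls
Frame 8 starts at roll index 13: rolls=7,0 (sum=7), consumes 2 rolls
Frame 9 starts at roll index 15: rolls=7,1 (sum=8), consumes 2 rolls
Frame 10 starts at roll index 17: 2 remaining rolls

Answer: 0 2 4 6 7 9 11 13 15 17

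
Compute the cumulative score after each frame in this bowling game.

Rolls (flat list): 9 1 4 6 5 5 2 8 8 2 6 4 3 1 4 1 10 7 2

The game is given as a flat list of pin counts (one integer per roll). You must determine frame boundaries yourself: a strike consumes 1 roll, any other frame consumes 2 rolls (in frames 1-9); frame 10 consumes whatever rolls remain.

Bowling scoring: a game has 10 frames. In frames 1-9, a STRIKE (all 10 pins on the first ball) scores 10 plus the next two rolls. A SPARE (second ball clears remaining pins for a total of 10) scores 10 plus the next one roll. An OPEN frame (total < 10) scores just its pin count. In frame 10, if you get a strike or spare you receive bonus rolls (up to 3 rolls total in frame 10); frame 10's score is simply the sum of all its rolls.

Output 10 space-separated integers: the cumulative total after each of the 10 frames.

Frame 1: SPARE (9+1=10). 10 + next roll (4) = 14. Cumulative: 14
Frame 2: SPARE (4+6=10). 10 + next roll (5) = 15. Cumulative: 29
Frame 3: SPARE (5+5=10). 10 + next roll (2) = 12. Cumulative: 41
Frame 4: SPARE (2+8=10). 10 + next roll (8) = 18. Cumulative: 59
Frame 5: SPARE (8+2=10). 10 + next roll (6) = 16. Cumulative: 75
Frame 6: SPARE (6+4=10). 10 + next roll (3) = 13. Cumulative: 88
Frame 7: OPEN (3+1=4). Cumulative: 92
Frame 8: OPEN (4+1=5). Cumulative: 97
Frame 9: STRIKE. 10 + next two rolls (7+2) = 19. Cumulative: 116
Frame 10: OPEN. Sum of all frame-10 rolls (7+2) = 9. Cumulative: 125

Answer: 14 29 41 59 75 88 92 97 116 125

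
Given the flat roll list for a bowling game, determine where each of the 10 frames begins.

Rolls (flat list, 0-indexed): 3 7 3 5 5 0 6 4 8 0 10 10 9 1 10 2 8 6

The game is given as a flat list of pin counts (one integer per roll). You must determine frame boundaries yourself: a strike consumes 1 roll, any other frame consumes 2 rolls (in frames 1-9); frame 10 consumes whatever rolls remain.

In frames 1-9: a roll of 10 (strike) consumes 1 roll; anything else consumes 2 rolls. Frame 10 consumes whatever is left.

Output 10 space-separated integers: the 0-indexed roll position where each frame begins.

Frame 1 starts at roll index 0: rolls=3,7 (sum=10), consumes 2 rolls
Frame 2 starts at roll index 2: rolls=3,5 (sum=8), consumes 2 rolls
Frame 3 starts at roll index 4: rolls=5,0 (sum=5), consumes 2 rolls
Frame 4 starts at roll index 6: rolls=6,4 (sum=10), consumes 2 rolls
Frame 5 starts at roll index 8: rolls=8,0 (sum=8), consumes 2 rolls
Frame 6 starts at roll index 10: roll=10 (strike), consumes 1 roll
Frame 7 starts at roll index 11: roll=10 (strike), consumes 1 roll
Frame 8 starts at roll index 12: rolls=9,1 (sum=10), consumes 2 rolls
Frame 9 starts at roll index 14: roll=10 (strike), consumes 1 roll
Frame 10 starts at roll index 15: 3 remaining rolls

Answer: 0 2 4 6 8 10 11 12 14 15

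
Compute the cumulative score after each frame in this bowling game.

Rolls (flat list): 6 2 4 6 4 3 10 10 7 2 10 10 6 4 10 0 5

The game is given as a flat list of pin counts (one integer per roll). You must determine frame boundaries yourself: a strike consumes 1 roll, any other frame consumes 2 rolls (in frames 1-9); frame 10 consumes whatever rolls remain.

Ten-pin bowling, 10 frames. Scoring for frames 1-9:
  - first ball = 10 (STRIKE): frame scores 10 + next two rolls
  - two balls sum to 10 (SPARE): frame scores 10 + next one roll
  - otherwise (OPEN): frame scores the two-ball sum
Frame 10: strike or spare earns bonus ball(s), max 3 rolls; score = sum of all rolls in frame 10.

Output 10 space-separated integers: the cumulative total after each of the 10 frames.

Answer: 8 22 29 56 75 84 110 130 150 165

Derivation:
Frame 1: OPEN (6+2=8). Cumulative: 8
Frame 2: SPARE (4+6=10). 10 + next roll (4) = 14. Cumulative: 22
Frame 3: OPEN (4+3=7). Cumulative: 29
Frame 4: STRIKE. 10 + next two rolls (10+7) = 27. Cumulative: 56
Frame 5: STRIKE. 10 + next two rolls (7+2) = 19. Cumulative: 75
Frame 6: OPEN (7+2=9). Cumulative: 84
Frame 7: STRIKE. 10 + next two rolls (10+6) = 26. Cumulative: 110
Frame 8: STRIKE. 10 + next two rolls (6+4) = 20. Cumulative: 130
Frame 9: SPARE (6+4=10). 10 + next roll (10) = 20. Cumulative: 150
Frame 10: STRIKE. Sum of all frame-10 rolls (10+0+5) = 15. Cumulative: 165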